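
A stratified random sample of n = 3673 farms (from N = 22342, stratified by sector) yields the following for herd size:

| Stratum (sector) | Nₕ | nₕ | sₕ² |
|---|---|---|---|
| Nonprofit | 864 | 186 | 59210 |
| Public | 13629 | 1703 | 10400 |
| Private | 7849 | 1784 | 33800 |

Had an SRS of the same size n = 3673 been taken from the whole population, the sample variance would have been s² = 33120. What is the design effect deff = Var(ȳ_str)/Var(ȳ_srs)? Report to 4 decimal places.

Var(ȳ_str) = Σ Wₕ²(1−fₕ)sₕ²/nₕ with Wₕ = Nₕ/22342:
  Nonprofit: (864/22342)²·(1−186/864)·59210/186 = 0.37357814
  Public: (13629/22342)²·(1−1703/13629)·10400/1703 = 1.9885357
  Private: (7849/22342)²·(1−1784/7849)·33800/1784 = 1.8068533
  → Var(ȳ_str) = 4.1689671.
Var(ȳ_srs) = (1 − 3673/22342)·33120/3673 = 7.5347424.
deff = 4.1689671 / 7.5347424 = 0.5533.

0.5533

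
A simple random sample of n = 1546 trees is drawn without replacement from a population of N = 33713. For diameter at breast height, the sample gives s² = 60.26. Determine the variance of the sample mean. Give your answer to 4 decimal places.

Under SRS without replacement, Var(ȳ) = (1 − f)·s²/n with f = n/N = 1546/33713 = 0.04585768.
Var(ȳ) = (1 − 0.04585768)·60.26/1546 = 0.95414232·0.038978008 = 0.037190567.

0.0372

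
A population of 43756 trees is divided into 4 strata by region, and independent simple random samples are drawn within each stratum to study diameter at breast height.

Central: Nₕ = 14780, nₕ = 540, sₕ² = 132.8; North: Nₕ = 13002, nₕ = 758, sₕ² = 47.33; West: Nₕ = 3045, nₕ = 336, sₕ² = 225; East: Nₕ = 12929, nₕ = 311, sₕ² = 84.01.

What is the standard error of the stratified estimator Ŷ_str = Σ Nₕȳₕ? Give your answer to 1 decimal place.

10549.5

Var(Ŷ_str) = Σₕ Nₕ²(1 − fₕ)sₕ²/nₕ.
Central: 14780²·(1 − 540/14780)·132.8/540 = 5.1759341 × 10^7.
North: 13002²·(1 − 758/13002)·47.33/758 = 9.9403295 × 10^6.
West: 3045²·(1 − 336/3045)·225/336 = 5.5238203 × 10^6.
East: 12929²·(1 − 311/12929)·84.01/311 = 4.4068275 × 10^7.
Sum = 1.1129177 × 10^8.
SE = √(1.1129177 × 10^8) = 10549.5.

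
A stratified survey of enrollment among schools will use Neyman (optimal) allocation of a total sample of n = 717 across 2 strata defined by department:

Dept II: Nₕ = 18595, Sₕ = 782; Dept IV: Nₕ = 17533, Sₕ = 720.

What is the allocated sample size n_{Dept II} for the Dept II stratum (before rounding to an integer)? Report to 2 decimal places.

383.81

Neyman allocation: nₕ = n·NₕSₕ / Σⱼ NⱼSⱼ.
Σ NⱼSⱼ = 18595·782 + 17533·720 = 2.716505 × 10^7.
n_{Dept II} = 717·18595·782 / (2.716505 × 10^7) = 383.81.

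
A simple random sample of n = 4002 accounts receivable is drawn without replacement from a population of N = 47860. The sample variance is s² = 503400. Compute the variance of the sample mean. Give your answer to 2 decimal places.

115.27

Under SRS without replacement, Var(ȳ) = (1 − f)·s²/n with f = n/N = 4002/47860 = 0.08361889.
Var(ȳ) = (1 − 0.08361889)·503400/4002 = 0.91638111·125.78711 = 115.26893.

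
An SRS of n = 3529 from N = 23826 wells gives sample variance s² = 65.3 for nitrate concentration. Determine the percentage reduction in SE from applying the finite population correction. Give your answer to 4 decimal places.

f = n/N = 3529/23826 = 0.14811550.
SE_no-fpc = √(s²/n) = 0.13602877; SE_fpc = √((1−f)s²/n) = 0.12555127.
Ratio = √(1−f) = 0.92297589. Reduction = 100·(1 − 0.92297589) = 7.7024%.

7.7024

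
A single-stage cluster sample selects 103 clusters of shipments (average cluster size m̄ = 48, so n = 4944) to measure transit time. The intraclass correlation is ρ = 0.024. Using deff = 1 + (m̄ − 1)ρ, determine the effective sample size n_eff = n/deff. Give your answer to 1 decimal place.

deff = 1 + (48 − 1)·0.024 = 1 + 1.128 = 2.128.
n_eff = 4944 / 2.128 = 2323.3.

2323.3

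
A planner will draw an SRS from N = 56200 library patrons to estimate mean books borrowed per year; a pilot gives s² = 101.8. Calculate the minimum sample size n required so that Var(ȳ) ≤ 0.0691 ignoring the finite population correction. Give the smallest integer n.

Without fpc, n₀ = s²/D = 101.8/0.0691 = 1473.2272.
Rounding up, n = 1474.

1474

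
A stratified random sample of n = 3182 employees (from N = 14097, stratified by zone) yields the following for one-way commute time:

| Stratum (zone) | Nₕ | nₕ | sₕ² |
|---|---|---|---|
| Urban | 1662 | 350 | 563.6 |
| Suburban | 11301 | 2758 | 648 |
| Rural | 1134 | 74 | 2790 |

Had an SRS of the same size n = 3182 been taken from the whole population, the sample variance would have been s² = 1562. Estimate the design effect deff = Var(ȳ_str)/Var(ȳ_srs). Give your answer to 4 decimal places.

0.9468

Var(ȳ_str) = Σ Wₕ²(1−fₕ)sₕ²/nₕ with Wₕ = Nₕ/14097:
  Urban: (1662/14097)²·(1−350/1662)·563.6/350 = 0.017669099
  Suburban: (11301/14097)²·(1−2758/11301)·648/2758 = 0.1141444
  Rural: (1134/14097)²·(1−74/1134)·2790/74 = 0.22805416
  → Var(ȳ_str) = 0.35986766.
Var(ȳ_srs) = (1 − 3182/14097)·1562/3182 = 0.38008252.
deff = 0.35986766 / 0.38008252 = 0.9468.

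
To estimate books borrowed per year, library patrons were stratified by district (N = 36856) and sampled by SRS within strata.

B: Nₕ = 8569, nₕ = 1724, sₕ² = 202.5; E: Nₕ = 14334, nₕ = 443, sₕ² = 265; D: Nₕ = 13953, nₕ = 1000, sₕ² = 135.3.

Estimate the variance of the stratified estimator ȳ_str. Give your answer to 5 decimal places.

0.11076

Var(ȳ_str) = Σₕ Wₕ²(1 − fₕ)sₕ²/nₕ with Wₕ = Nₕ/N, N = 36856.
B: Wₕ = 0.23249946; term = 0.23249946²·(1 − 0.20119034)·202.5/1724 = 0.00507195.
E: Wₕ = 0.38891904; term = 0.38891904²·(1 − 0.03090554)·265/443 = 0.087685273.
D: Wₕ = 0.37858151; term = 0.37858151²·(1 − 0.07166918)·135.3/1000 = 0.018001942.
Sum = 0.11075917.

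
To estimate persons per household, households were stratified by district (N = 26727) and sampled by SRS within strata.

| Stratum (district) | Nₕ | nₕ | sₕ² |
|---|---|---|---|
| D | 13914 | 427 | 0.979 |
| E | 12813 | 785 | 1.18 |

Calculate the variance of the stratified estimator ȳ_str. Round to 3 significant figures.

9.27 × 10^-4

Var(ȳ_str) = Σₕ Wₕ²(1 − fₕ)sₕ²/nₕ with Wₕ = Nₕ/N, N = 26727.
D: Wₕ = 0.52059715; term = 0.52059715²·(1 − 0.03068852)·0.979/427 = 6.0231232 × 10^-4.
E: Wₕ = 0.47940285; term = 0.47940285²·(1 − 0.06126590)·1.18/785 = 3.2430689 × 10^-4.
Sum = 9.2661921 × 10^-4.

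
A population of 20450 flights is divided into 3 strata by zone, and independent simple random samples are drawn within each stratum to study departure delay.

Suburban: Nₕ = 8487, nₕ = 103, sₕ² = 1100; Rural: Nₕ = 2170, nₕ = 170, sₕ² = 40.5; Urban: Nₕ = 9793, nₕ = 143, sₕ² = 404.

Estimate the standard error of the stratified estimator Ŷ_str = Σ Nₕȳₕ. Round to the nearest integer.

32061

Var(Ŷ_str) = Σₕ Nₕ²(1 − fₕ)sₕ²/nₕ.
Suburban: 8487²·(1 − 103/8487)·1100/103 = 7.5990785 × 10^8.
Rural: 2170²·(1 − 170/2170)·40.5/170 = 1.0339412 × 10^6.
Urban: 9793²·(1 − 143/9793)·404/143 = 2.6698594 × 10^8.
Sum = 1.0279277 × 10^9.
SE = √(1.0279277 × 10^9) = 32061.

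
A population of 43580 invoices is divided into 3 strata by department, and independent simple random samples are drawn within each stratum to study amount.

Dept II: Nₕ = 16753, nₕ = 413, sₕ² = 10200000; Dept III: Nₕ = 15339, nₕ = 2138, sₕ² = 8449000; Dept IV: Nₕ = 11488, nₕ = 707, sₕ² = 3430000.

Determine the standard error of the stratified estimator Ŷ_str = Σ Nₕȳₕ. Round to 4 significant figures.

2.857 × 10^6

Var(Ŷ_str) = Σₕ Nₕ²(1 − fₕ)sₕ²/nₕ.
Dept II: 16753²·(1 − 413/16753)·10200000/413 = 6.7607482 × 10^12.
Dept III: 15339²·(1 − 2138/15339)·8449000/2138 = 8.0020542 × 10^11.
Dept IV: 11488²·(1 − 707/11488)·3430000/707 = 6.0086676 × 10^11.
Sum = 8.1618204 × 10^12.
SE = √(8.1618204 × 10^12) = 2.857 × 10^6.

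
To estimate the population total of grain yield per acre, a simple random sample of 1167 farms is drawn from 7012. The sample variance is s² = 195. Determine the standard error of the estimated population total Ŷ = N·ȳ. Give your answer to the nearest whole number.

2617

Var(Ŷ) = N²·Var(ȳ) = N²·(1 − n/N)·s²/n.
f = 1167/7012 = 0.16642898; Var(ȳ) = 0.83357102·195/1167 = 0.13928565.
Var(Ŷ) = 7012² · 0.13928565 = 6.8484169 × 10^6.
SE(Ŷ) = √(6.8484169 × 10^6) = 2617.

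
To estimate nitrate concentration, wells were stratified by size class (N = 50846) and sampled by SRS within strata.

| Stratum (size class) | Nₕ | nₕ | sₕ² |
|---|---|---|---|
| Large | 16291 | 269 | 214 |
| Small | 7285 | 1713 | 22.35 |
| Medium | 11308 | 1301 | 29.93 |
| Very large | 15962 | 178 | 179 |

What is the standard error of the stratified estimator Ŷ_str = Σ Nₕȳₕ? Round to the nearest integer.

21544

Var(Ŷ_str) = Σₕ Nₕ²(1 − fₕ)sₕ²/nₕ.
Large: 16291²·(1 − 269/16291)·214/269 = 2.0764715 × 10^8.
Small: 7285²·(1 − 1713/7285)·22.35/1713 = 529615.67.
Medium: 11308²·(1 − 1301/11308)·29.93/1301 = 2.6032694 × 10^6.
Very large: 15962²·(1 − 178/15962)·179/178 = 2.5335962 × 10^8.
Sum = 4.6413966 × 10^8.
SE = √(4.6413966 × 10^8) = 21544.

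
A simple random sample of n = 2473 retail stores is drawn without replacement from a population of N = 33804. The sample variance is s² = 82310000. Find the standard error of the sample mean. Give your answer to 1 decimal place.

Under SRS without replacement, Var(ȳ) = (1 − f)·s²/n with f = n/N = 2473/33804 = 0.07315702.
Var(ȳ) = (1 − 0.07315702)·82310000/2473 = 0.92684298·33283.461 = 30848.542.
SE(ȳ) = √(30848.542) = 175.6.

175.6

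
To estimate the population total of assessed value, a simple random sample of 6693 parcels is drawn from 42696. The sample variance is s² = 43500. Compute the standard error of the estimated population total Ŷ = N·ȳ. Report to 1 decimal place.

Var(Ŷ) = N²·Var(ȳ) = N²·(1 − n/N)·s²/n.
f = 6693/42696 = 0.15675942; Var(ȳ) = 0.84324058·43500/6693 = 5.4804969.
Var(Ŷ) = 42696² · 5.4804969 = 9.9906631 × 10^9.
SE(Ŷ) = √(9.9906631 × 10^9) = 99953.3.

99953.3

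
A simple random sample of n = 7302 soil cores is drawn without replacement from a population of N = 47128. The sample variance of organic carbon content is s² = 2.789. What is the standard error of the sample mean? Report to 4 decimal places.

0.0180

Under SRS without replacement, Var(ȳ) = (1 − f)·s²/n with f = n/N = 7302/47128 = 0.15493974.
Var(ȳ) = (1 − 0.15493974)·2.789/7302 = 0.84506026·3.8195015 × 10^-4 = 3.2277089 × 10^-4.
SE(ȳ) = √(3.2277089 × 10^-4) = 0.0180.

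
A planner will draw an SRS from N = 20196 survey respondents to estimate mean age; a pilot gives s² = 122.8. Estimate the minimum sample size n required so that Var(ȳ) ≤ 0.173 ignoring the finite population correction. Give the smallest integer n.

Without fpc, n₀ = s²/D = 122.8/0.173 = 709.8266.
Rounding up, n = 710.

710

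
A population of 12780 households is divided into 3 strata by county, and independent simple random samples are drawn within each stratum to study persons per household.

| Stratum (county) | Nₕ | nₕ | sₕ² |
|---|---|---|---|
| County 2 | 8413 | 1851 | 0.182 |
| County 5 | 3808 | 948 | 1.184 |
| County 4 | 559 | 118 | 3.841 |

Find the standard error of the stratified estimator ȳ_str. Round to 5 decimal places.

Var(ȳ_str) = Σₕ Wₕ²(1 − fₕ)sₕ²/nₕ with Wₕ = Nₕ/N, N = 12780.
County 2: Wₕ = 0.65829421; term = 0.65829421²·(1 − 0.22001664)·0.182/1851 = 3.3234594 × 10^-5.
County 5: Wₕ = 0.29796557; term = 0.29796557²·(1 − 0.24894958)·1.184/948 = 8.328075 × 10^-5.
County 4: Wₕ = 0.04374022; term = 0.04374022²·(1 − 0.21109123)·3.841/118 = 4.9130478 × 10^-5.
Sum = 1.6564582 × 10^-4.
SE = √(1.6564582 × 10^-4) = 0.01287.

0.01287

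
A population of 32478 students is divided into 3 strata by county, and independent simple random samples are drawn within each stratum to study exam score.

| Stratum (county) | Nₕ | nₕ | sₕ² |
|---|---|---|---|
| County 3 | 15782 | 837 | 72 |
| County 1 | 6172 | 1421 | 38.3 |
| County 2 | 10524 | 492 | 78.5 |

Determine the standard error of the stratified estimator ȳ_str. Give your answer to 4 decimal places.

0.1896

Var(ȳ_str) = Σₕ Wₕ²(1 − fₕ)sₕ²/nₕ with Wₕ = Nₕ/N, N = 32478.
County 3: Wₕ = 0.48592894; term = 0.48592894²·(1 − 0.05303510)·72/837 = 0.019234745.
County 1: Wₕ = 0.19003633; term = 0.19003633²·(1 − 0.23023331)·38.3/1421 = 7.4926783 × 10^-4.
County 2: Wₕ = 0.32403473; term = 0.32403473²·(1 − 0.04675029)·78.5/492 = 0.015969612.
Sum = 0.035953625.
SE = √(0.035953625) = 0.1896.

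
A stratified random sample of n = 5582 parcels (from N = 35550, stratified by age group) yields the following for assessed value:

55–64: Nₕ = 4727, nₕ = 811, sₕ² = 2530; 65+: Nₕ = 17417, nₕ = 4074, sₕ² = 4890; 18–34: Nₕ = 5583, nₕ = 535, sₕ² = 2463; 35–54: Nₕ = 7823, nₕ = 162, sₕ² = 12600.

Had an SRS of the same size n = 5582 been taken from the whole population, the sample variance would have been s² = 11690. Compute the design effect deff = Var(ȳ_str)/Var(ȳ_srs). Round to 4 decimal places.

Var(ȳ_str) = Σ Wₕ²(1−fₕ)sₕ²/nₕ with Wₕ = Nₕ/35550:
  55–64: (4727/35550)²·(1−811/4727)·2530/811 = 0.045692902
  65+: (17417/35550)²·(1−4074/17417)·4890/4074 = 0.22071684
  18–34: (5583/35550)²·(1−535/5583)·2463/535 = 0.10266405
  35–54: (7823/35550)²·(1−162/7823)·12600/162 = 3.6883754
  → Var(ȳ_str) = 4.0574492.
Var(ȳ_srs) = (1 − 5582/35550)·11690/5582 = 1.7653988.
deff = 4.0574492 / 1.7653988 = 2.2983.

2.2983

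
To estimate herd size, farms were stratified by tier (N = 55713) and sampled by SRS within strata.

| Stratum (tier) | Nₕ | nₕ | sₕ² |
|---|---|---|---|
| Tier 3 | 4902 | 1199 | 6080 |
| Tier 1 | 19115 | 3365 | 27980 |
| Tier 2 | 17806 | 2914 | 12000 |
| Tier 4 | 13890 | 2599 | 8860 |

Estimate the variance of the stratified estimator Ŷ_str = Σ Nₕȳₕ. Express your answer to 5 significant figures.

4.2220 × 10^9

Var(Ŷ_str) = Σₕ Nₕ²(1 − fₕ)sₕ²/nₕ.
Tier 3: 4902²·(1 − 1199/4902)·6080/1199 = 9.2047377 × 10^7.
Tier 1: 19115²·(1 − 3365/19115)·27980/3365 = 2.5033265 × 10^9.
Tier 2: 17806²·(1 − 2914/17806)·12000/2914 = 1.091971 × 10^9.
Tier 4: 13890²·(1 − 2599/13890)·8860/2599 = 5.346408 × 10^8.
Sum = 4.2219857 × 10^9.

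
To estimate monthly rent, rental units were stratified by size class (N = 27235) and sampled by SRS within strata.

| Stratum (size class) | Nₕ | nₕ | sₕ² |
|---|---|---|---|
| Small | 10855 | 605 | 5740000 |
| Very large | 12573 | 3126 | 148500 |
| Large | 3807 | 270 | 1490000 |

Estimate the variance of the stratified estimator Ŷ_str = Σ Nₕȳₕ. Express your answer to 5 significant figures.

Var(Ŷ_str) = Σₕ Nₕ²(1 − fₕ)sₕ²/nₕ.
Small: 10855²·(1 − 605/10855)·5740000/605 = 1.0556263 × 10^12.
Very large: 12573²·(1 − 3126/12573)·148500/3126 = 5.6424837 × 10^9.
Large: 3807²·(1 − 270/3807)·1490000/270 = 7.4308833 × 10^10.
Sum = 1.1355776 × 10^12.

1.1356 × 10^12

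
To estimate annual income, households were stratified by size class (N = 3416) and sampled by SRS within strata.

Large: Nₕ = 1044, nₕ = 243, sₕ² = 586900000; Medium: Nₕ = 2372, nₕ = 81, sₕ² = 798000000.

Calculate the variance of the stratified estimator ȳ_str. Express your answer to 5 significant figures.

Var(ȳ_str) = Σₕ Wₕ²(1 − fₕ)sₕ²/nₕ with Wₕ = Nₕ/N, N = 3416.
Large: Wₕ = 0.30562061; term = 0.30562061²·(1 − 0.23275862)·586900000/243 = 173083.28.
Medium: Wₕ = 0.69437939; term = 0.69437939²·(1 − 0.03414840)·798000000/81 = 4.5879843 × 10^6.
Sum = 4.7610676 × 10^6.

4.7611 × 10^6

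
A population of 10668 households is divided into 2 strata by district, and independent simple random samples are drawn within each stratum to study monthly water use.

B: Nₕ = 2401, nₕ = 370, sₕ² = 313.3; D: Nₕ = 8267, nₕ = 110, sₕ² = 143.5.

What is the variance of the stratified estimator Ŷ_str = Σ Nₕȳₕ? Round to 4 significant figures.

9.210 × 10^7

Var(Ŷ_str) = Σₕ Nₕ²(1 − fₕ)sₕ²/nₕ.
B: 2401²·(1 − 370/2401)·313.3/370 = 4.1291509 × 10^6.
D: 8267²·(1 − 110/8267)·143.5/110 = 8.7970613 × 10^7.
Sum = 9.2099764 × 10^7.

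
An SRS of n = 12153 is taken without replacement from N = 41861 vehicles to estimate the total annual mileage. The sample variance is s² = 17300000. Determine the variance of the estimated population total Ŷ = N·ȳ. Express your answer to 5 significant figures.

Var(Ŷ) = N²·Var(ȳ) = N²·(1 − n/N)·s²/n.
f = 12153/41861 = 0.29031796; Var(ȳ) = 0.70968204·17300000/12153 = 1010.2443.
Var(Ŷ) = 41861² · 1010.2443 = 1.7702949 × 10^12.

1.7703 × 10^12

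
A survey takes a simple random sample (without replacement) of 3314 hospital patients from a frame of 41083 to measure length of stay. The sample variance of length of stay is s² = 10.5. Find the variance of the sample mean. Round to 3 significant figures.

0.00291

Under SRS without replacement, Var(ȳ) = (1 − f)·s²/n with f = n/N = 3314/41083 = 0.08066597.
Var(ȳ) = (1 − 0.08066597)·10.5/3314 = 0.91933403·0.0031683766 = 0.0029127964.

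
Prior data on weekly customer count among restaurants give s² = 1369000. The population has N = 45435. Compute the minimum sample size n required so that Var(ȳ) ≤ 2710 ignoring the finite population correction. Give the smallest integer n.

506

Without fpc, n₀ = s²/D = 1369000/2710 = 505.1661.
Rounding up, n = 506.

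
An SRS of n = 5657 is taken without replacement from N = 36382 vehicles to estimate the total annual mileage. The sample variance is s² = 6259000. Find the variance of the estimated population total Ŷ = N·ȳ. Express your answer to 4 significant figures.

Var(Ŷ) = N²·Var(ȳ) = N²·(1 − n/N)·s²/n.
f = 5657/36382 = 0.15548898; Var(ȳ) = 0.84451102·6259000/5657 = 934.38121.
Var(Ŷ) = 36382² · 934.38121 = 1.2367936 × 10^12.

1.237 × 10^12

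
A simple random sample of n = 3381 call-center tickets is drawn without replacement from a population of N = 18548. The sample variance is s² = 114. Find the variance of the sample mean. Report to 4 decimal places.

Under SRS without replacement, Var(ȳ) = (1 − f)·s²/n with f = n/N = 3381/18548 = 0.18228380.
Var(ȳ) = (1 − 0.18228380)·114/3381 = 0.81771620·0.033717835 = 0.02757162.

0.0276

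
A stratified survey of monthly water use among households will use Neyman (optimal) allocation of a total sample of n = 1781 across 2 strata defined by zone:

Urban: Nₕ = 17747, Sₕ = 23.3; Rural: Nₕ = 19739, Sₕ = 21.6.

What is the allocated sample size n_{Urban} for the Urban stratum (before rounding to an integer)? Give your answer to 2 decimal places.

Neyman allocation: nₕ = n·NₕSₕ / Σⱼ NⱼSⱼ.
Σ NⱼSⱼ = 17747·23.3 + 19739·21.6 = 839867.5.
n_{Urban} = 1781·17747·23.3 / 839867.5 = 876.87.

876.87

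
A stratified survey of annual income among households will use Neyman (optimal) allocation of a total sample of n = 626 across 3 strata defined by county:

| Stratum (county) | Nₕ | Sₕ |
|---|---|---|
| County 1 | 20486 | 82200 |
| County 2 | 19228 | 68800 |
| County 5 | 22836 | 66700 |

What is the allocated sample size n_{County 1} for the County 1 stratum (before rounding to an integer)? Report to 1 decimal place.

Neyman allocation: nₕ = n·NₕSₕ / Σⱼ NⱼSⱼ.
Σ NⱼSⱼ = 20486·82200 + 19228·68800 + 22836·66700 = 4.5299968 × 10^9.
n_{County 1} = 626·20486·82200 / (4.5299968 × 10^9) = 232.7.

232.7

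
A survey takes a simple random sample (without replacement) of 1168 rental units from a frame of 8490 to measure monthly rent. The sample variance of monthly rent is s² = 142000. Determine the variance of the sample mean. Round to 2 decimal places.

104.85

Under SRS without replacement, Var(ȳ) = (1 − f)·s²/n with f = n/N = 1168/8490 = 0.13757362.
Var(ȳ) = (1 − 0.13757362)·142000/1168 = 0.86242638·121.57534 = 104.84978.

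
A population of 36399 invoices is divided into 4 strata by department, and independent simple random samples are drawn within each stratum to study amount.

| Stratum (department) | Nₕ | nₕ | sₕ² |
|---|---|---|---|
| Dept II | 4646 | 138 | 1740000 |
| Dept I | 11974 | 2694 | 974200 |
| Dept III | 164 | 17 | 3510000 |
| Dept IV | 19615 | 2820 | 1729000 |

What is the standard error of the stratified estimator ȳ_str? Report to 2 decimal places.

Var(ȳ_str) = Σₕ Wₕ²(1 − fₕ)sₕ²/nₕ with Wₕ = Nₕ/N, N = 36399.
Dept II: Wₕ = 0.12764087; term = 0.12764087²·(1 − 0.02970297)·1740000/138 = 199.3216.
Dept I: Wₕ = 0.32896508; term = 0.32896508²·(1 − 0.22498747)·974200/2694 = 30.329054.
Dept III: Wₕ = 0.00450562; term = 0.00450562²·(1 − 0.10365854)·3510000/17 = 3.7569938.
Dept IV: Wₕ = 0.53888843; term = 0.53888843²·(1 − 0.14376752)·1729000/2820 = 152.45276.
Sum = 385.86041.
SE = √(385.86041) = 19.64.

19.64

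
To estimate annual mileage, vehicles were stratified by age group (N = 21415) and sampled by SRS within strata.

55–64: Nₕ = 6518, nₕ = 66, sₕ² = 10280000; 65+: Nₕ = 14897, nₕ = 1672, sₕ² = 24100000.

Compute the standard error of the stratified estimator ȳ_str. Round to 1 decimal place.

143.1

Var(ȳ_str) = Σₕ Wₕ²(1 − fₕ)sₕ²/nₕ with Wₕ = Nₕ/N, N = 21415.
55–64: Wₕ = 0.30436610; term = 0.30436610²·(1 − 0.01012581)·10280000/66 = 14283.076.
65+: Wₕ = 0.69563390; term = 0.69563390²·(1 − 0.11223736)·24100000/1672 = 6192.1164.
Sum = 20475.192.
SE = √(20475.192) = 143.1.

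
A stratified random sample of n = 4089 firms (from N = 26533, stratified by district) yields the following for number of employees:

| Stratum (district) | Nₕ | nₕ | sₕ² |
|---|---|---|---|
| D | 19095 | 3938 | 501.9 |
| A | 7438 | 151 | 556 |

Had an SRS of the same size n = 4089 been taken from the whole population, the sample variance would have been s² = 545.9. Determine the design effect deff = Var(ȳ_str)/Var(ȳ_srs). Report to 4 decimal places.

2.9742

Var(ȳ_str) = Σ Wₕ²(1−fₕ)sₕ²/nₕ with Wₕ = Nₕ/26533:
  D: (19095/26533)²·(1−3938/19095)·501.9/3938 = 0.052396428
  A: (7438/26533)²·(1−151/7438)·556/151 = 0.28348499
  → Var(ȳ_str) = 0.33588142.
Var(ȳ_srs) = (1 − 4089/26533)·545.9/4089 = 0.11293015.
deff = 0.33588142 / 0.11293015 = 2.9742.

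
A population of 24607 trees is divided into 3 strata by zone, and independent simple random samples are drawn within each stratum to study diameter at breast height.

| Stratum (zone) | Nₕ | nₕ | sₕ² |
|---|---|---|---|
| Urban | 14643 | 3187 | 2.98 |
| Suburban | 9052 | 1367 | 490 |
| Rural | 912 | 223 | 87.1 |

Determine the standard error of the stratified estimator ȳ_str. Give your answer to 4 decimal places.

0.2046

Var(ȳ_str) = Σₕ Wₕ²(1 − fₕ)sₕ²/nₕ with Wₕ = Nₕ/N, N = 24607.
Urban: Wₕ = 0.59507457; term = 0.59507457²·(1 − 0.21764666)·2.98/3187 = 2.5904781 × 10^-4.
Suburban: Wₕ = 0.36786280; term = 0.36786280²·(1 − 0.15101635)·490/1367 = 0.041181166.
Rural: Wₕ = 0.03706262; term = 0.03706262²·(1 − 0.24451754)·87.1/223 = 4.0533118 × 10^-4.
Sum = 0.041845545.
SE = √(0.041845545) = 0.2046.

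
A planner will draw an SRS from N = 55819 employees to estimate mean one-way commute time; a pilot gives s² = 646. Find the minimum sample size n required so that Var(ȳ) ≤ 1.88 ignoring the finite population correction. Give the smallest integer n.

Without fpc, n₀ = s²/D = 646/1.88 = 343.6170.
Rounding up, n = 344.

344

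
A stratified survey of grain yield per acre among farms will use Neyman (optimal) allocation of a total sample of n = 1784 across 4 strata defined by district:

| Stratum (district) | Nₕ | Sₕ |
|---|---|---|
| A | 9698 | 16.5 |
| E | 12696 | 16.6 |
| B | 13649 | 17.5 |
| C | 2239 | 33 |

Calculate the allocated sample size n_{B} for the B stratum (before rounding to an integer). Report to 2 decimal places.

623.43

Neyman allocation: nₕ = n·NₕSₕ / Σⱼ NⱼSⱼ.
Σ NⱼSⱼ = 9698·16.5 + 12696·16.6 + 13649·17.5 + 2239·33 = 683515.1.
n_{B} = 1784·13649·17.5 / 683515.1 = 623.43.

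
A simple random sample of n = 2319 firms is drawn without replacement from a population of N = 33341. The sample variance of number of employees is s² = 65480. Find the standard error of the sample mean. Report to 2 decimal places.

Under SRS without replacement, Var(ȳ) = (1 − f)·s²/n with f = n/N = 2319/33341 = 0.06955400.
Var(ȳ) = (1 − 0.06955400)·65480/2319 = 0.93044600·28.236309 = 26.27236.
SE(ȳ) = √(26.27236) = 5.13.

5.13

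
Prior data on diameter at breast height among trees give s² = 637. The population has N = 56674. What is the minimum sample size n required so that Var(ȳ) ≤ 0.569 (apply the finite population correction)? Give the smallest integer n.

Without fpc, n₀ = s²/D = 637/0.569 = 1119.5079.
With fpc, (1 − n/N)·s²/n ≤ D requires n ≥ n₀/(1 + n₀/N) = 1119.5079/(1 + 1119.5079/56674) = 1097.8221.
Rounding up, n = 1098.

1098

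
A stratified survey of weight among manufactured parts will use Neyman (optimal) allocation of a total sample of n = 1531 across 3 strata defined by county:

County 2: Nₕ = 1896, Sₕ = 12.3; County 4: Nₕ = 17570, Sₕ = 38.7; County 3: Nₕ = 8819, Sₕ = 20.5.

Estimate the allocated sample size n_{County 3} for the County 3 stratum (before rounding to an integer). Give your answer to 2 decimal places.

Neyman allocation: nₕ = n·NₕSₕ / Σⱼ NⱼSⱼ.
Σ NⱼSⱼ = 1896·12.3 + 17570·38.7 + 8819·20.5 = 884069.3.
n_{County 3} = 1531·8819·20.5 / 884069.3 = 313.08.

313.08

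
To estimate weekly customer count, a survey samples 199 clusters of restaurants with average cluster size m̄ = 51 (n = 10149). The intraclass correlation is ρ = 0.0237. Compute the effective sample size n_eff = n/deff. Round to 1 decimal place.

deff = 1 + (51 − 1)·0.0237 = 1 + 1.185 = 2.185.
n_eff = 10149 / 2.185 = 4644.9.

4644.9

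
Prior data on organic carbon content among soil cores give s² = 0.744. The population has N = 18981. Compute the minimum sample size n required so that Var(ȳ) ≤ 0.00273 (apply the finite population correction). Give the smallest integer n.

Without fpc, n₀ = s²/D = 0.744/0.00273 = 272.5275.
With fpc, (1 − n/N)·s²/n ≤ D requires n ≥ n₀/(1 + n₀/N) = 272.5275/(1 + 272.5275/18981) = 268.6700.
Rounding up, n = 269.

269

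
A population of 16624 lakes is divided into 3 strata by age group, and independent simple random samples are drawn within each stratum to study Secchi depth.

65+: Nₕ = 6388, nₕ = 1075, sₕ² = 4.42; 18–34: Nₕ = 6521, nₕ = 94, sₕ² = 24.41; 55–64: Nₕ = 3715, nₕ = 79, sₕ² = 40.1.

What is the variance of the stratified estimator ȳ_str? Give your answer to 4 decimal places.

Var(ȳ_str) = Σₕ Wₕ²(1 − fₕ)sₕ²/nₕ with Wₕ = Nₕ/N, N = 16624.
65+: Wₕ = 0.38426372; term = 0.38426372²·(1 − 0.16828428)·4.42/1075 = 5.0494894 × 10^-4.
18–34: Wₕ = 0.39226420; term = 0.39226420²·(1 − 0.01441497)·24.41/94 = 0.039381419.
55–64: Wₕ = 0.22347209; term = 0.22347209²·(1 − 0.02126514)·40.1/79 = 0.024810123.
Sum = 0.064696491.

0.0647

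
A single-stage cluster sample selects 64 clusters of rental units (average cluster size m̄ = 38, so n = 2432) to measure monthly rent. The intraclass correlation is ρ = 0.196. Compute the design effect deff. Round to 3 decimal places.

deff = 1 + (38 − 1)·0.196 = 1 + 7.252 = 8.252.

8.252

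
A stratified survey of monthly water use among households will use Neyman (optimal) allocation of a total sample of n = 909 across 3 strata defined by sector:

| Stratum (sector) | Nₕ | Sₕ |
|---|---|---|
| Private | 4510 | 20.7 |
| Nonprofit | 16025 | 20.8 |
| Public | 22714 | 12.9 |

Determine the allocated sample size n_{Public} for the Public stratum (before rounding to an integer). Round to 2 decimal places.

370.09

Neyman allocation: nₕ = n·NₕSₕ / Σⱼ NⱼSⱼ.
Σ NⱼSⱼ = 4510·20.7 + 16025·20.8 + 22714·12.9 = 719687.6.
n_{Public} = 909·22714·12.9 / 719687.6 = 370.09.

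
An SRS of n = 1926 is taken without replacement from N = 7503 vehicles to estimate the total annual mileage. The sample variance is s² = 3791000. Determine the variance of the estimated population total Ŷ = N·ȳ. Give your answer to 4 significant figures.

8.236 × 10^10

Var(Ŷ) = N²·Var(ȳ) = N²·(1 − n/N)·s²/n.
f = 1926/7503 = 0.25669732; Var(ȳ) = 0.74330268·3791000/1926 = 1463.0636.
Var(Ŷ) = 7503² · 1463.0636 = 8.2363179 × 10^10.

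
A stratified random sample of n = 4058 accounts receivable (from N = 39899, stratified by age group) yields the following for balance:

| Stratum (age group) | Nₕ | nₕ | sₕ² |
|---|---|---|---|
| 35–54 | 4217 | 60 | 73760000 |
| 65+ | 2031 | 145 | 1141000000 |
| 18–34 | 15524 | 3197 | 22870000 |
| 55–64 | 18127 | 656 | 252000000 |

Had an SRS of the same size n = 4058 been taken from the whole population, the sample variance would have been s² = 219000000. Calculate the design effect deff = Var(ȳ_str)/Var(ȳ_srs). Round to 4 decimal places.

Var(ȳ_str) = Σ Wₕ²(1−fₕ)sₕ²/nₕ with Wₕ = Nₕ/39899:
  35–54: (4217/39899)²·(1−60/4217)·73760000/60 = 13537.213
  65+: (2031/39899)²·(1−145/2031)·1141000000/145 = 18934.125
  18–34: (15524/39899)²·(1−3197/15524)·22870000/3197 = 859.92492
  55–64: (18127/39899)²·(1−656/18127)·252000000/656 = 76421.644
  → Var(ȳ_str) = 109752.91.
Var(ȳ_srs) = (1 − 4058/39899)·219000000/4058 = 48478.612.
deff = 109752.91 / 48478.612 = 2.2639.

2.2639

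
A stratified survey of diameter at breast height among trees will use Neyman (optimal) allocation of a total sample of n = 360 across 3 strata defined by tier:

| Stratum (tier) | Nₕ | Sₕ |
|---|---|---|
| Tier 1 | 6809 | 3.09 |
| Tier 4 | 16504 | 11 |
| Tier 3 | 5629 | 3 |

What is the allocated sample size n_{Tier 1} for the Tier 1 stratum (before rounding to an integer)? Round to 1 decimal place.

34.5

Neyman allocation: nₕ = n·NₕSₕ / Σⱼ NⱼSⱼ.
Σ NⱼSⱼ = 6809·3.09 + 16504·11 + 5629·3 = 219470.81.
n_{Tier 1} = 360·6809·3.09 / 219470.81 = 34.5.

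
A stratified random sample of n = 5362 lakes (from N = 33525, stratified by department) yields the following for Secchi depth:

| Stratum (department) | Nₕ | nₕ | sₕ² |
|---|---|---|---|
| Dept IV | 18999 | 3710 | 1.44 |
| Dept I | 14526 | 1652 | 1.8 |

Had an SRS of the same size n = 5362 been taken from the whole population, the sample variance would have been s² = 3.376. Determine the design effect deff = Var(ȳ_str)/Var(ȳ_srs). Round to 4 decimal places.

0.5324

Var(ȳ_str) = Σ Wₕ²(1−fₕ)sₕ²/nₕ with Wₕ = Nₕ/33525:
  Dept IV: (18999/33525)²·(1−3710/18999)·1.44/3710 = 1.0031383 × 10^-4
  Dept I: (14526/33525)²·(1−1652/14526)·1.8/1652 = 1.8129442 × 10^-4
  → Var(ȳ_str) = 2.8160825 × 10^-4.
Var(ȳ_srs) = (1 − 5362/33525)·3.376/5362 = 5.2891485 × 10^-4.
deff = (2.8160825 × 10^-4) / (5.2891485 × 10^-4) = 0.5324.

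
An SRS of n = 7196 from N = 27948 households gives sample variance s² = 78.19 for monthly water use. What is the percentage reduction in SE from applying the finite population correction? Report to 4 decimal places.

f = n/N = 7196/27948 = 0.25747817.
SE_no-fpc = √(s²/n) = 0.10423895; SE_fpc = √((1−f)s²/n) = 0.089822397.
Ratio = √(1−f) = 0.86169706. Reduction = 100·(1 − 0.86169706) = 13.8303%.

13.8303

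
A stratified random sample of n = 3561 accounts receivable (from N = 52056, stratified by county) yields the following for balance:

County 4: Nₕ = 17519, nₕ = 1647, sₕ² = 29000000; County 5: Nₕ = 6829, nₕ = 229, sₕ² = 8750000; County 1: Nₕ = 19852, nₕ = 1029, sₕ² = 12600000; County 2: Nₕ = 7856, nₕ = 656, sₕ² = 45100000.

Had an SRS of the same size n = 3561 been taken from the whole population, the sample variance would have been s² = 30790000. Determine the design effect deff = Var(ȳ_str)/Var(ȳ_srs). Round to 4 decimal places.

0.6910

Var(ȳ_str) = Σ Wₕ²(1−fₕ)sₕ²/nₕ with Wₕ = Nₕ/52056:
  County 4: (17519/52056)²·(1−1647/17519)·29000000/1647 = 1806.7738
  County 5: (6829/52056)²·(1−229/6829)·8750000/229 = 635.52411
  County 1: (19852/52056)²·(1−1029/19852)·12600000/1029 = 1688.5219
  County 2: (7856/52056)²·(1−656/7856)·45100000/656 = 1435.0436
  → Var(ȳ_str) = 5565.8634.
Var(ȳ_srs) = (1 − 3561/52056)·30790000/3561 = 8054.9692.
deff = 5565.8634 / 8054.9692 = 0.6910.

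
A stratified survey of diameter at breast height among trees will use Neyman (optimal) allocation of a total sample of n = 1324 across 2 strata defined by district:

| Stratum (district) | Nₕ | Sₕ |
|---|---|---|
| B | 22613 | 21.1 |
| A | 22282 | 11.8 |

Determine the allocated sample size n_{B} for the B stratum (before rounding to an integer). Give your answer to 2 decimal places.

853.61

Neyman allocation: nₕ = n·NₕSₕ / Σⱼ NⱼSⱼ.
Σ NⱼSⱼ = 22613·21.1 + 22282·11.8 = 740061.9.
n_{B} = 1324·22613·21.1 / 740061.9 = 853.61.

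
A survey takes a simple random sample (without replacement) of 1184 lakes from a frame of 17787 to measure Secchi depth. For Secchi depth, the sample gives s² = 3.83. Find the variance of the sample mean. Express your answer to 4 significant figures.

0.003019

Under SRS without replacement, Var(ȳ) = (1 − f)·s²/n with f = n/N = 1184/17787 = 0.06656547.
Var(ȳ) = (1 − 0.06656547)·3.83/1184 = 0.93343453·0.0032347973 = 0.0030194715.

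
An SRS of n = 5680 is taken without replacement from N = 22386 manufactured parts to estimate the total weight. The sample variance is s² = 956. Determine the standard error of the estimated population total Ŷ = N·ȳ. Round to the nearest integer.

Var(Ŷ) = N²·Var(ȳ) = N²·(1 − n/N)·s²/n.
f = 5680/22386 = 0.25373001; Var(ȳ) = 0.74626999·956/5680 = 0.1256046.
Var(Ŷ) = 22386² · 0.1256046 = 6.294461 × 10^7.
SE(Ŷ) = √(6.294461 × 10^7) = 7934.

7934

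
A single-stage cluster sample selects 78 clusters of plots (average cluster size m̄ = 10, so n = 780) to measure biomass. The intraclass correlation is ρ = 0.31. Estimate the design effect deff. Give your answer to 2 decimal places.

3.79

deff = 1 + (10 − 1)·0.31 = 1 + 2.79 = 3.79.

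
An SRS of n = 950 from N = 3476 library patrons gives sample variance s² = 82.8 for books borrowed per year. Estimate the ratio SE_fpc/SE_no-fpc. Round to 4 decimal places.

0.8525

f = n/N = 950/3476 = 0.27330265.
SE_no-fpc = √(s²/n) = 0.29522516; SE_fpc = √((1−f)s²/n) = 0.25166925.
Ratio = √(1−f) = 0.85246546.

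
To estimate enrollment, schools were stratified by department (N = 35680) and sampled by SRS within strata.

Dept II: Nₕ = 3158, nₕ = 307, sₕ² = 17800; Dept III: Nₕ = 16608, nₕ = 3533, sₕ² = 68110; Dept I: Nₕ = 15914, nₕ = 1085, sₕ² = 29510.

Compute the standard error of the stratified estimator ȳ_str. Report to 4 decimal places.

Var(ȳ_str) = Σₕ Wₕ²(1 − fₕ)sₕ²/nₕ with Wₕ = Nₕ/N, N = 35680.
Dept II: Wₕ = 0.08850897; term = 0.08850897²·(1 − 0.09721343)·17800/307 = 0.41005421.
Dept III: Wₕ = 0.46547085; term = 0.46547085²·(1 − 0.21272881)·68110/3533 = 3.288339.
Dept I: Wₕ = 0.44602018; term = 0.44602018²·(1 − 0.06817896)·29510/1085 = 5.0417464.
Sum = 8.7401396.
SE = √(8.7401396) = 2.9564.

2.9564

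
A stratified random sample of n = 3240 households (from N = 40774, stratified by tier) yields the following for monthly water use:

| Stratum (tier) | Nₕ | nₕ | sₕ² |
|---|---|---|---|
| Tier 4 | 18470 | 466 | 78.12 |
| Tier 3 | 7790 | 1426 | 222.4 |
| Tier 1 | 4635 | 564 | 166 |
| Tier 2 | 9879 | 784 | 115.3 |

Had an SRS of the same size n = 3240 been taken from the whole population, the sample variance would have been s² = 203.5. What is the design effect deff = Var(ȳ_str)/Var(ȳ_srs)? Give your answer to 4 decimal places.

Var(ȳ_str) = Σ Wₕ²(1−fₕ)sₕ²/nₕ with Wₕ = Nₕ/40774:
  Tier 4: (18470/40774)²·(1−466/18470)·78.12/466 = 0.033530929
  Tier 3: (7790/40774)²·(1−1426/7790)·222.4/1426 = 0.0046506778
  Tier 1: (4635/40774)²·(1−564/4635)·166/564 = 0.0033405132
  Tier 2: (9879/40774)²·(1−784/9879)·115.3/784 = 0.0079480812
  → Var(ȳ_str) = 0.049470201.
Var(ȳ_srs) = (1 − 3240/40774)·203.5/3240 = 0.057817716.
deff = 0.049470201 / 0.057817716 = 0.8556.

0.8556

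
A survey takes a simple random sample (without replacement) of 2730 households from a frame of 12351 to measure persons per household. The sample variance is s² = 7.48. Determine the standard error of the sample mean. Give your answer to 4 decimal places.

Under SRS without replacement, Var(ȳ) = (1 − f)·s²/n with f = n/N = 2730/12351 = 0.22103473.
Var(ȳ) = (1 − 0.22103473)·7.48/2730 = 0.77896527·0.0027399267 = 0.0021343078.
SE(ȳ) = √(0.0021343078) = 0.0462.

0.0462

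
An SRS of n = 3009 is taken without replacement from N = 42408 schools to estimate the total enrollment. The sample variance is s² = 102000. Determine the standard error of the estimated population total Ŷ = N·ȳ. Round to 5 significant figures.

237990

Var(Ŷ) = N²·Var(ȳ) = N²·(1 − n/N)·s²/n.
f = 3009/42408 = 0.07095359; Var(ȳ) = 0.92904641·102000/3009 = 31.493099.
Var(Ŷ) = 42408² · 31.493099 = 5.6638401 × 10^10.
SE(Ŷ) = √(5.6638401 × 10^10) = 237990.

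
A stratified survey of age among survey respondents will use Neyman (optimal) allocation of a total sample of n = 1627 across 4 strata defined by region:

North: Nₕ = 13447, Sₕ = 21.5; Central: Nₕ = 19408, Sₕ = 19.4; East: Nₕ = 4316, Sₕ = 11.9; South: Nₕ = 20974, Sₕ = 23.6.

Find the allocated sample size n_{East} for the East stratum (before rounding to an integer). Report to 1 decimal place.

68.9

Neyman allocation: nₕ = n·NₕSₕ / Σⱼ NⱼSⱼ.
Σ NⱼSⱼ = 13447·21.5 + 19408·19.4 + 4316·11.9 + 20974·23.6 = 1.2119725 × 10^6.
n_{East} = 1627·4316·11.9 / (1.2119725 × 10^6) = 68.9.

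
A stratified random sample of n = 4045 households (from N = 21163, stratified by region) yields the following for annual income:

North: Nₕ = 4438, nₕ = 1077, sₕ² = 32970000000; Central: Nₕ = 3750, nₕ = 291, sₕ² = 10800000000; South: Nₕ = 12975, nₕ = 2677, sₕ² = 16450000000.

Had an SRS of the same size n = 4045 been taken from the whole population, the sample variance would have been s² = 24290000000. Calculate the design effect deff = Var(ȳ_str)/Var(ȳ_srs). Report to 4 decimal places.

Var(ȳ_str) = Σ Wₕ²(1−fₕ)sₕ²/nₕ with Wₕ = Nₕ/21163:
  North: (4438/21163)²·(1−1077/4438)·32970000000/1077 = 1.0195408 × 10^6
  Central: (3750/21163)²·(1−291/3750)·10800000000/291 = 1.0748754 × 10^6
  South: (12975/21163)²·(1−2677/12975)·16450000000/2677 = 1.8332569 × 10^6
  → Var(ȳ_str) = 3.9276731 × 10^6.
Var(ȳ_srs) = (1 − 4045/21163)·24290000000/4045 = 4.8571865 × 10^6.
deff = (3.9276731 × 10^6) / (4.8571865 × 10^6) = 0.8086.

0.8086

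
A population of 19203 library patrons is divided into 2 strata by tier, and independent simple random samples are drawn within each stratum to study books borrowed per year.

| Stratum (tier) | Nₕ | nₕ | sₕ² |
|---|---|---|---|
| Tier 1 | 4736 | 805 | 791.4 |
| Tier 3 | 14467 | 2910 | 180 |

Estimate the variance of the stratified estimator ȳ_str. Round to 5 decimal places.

0.07768

Var(ȳ_str) = Σₕ Wₕ²(1 − fₕ)sₕ²/nₕ with Wₕ = Nₕ/N, N = 19203.
Tier 1: Wₕ = 0.24662813; term = 0.24662813²·(1 − 0.16997466)·791.4/805 = 0.04963371.
Tier 3: Wₕ = 0.75337187; term = 0.75337187²·(1 − 0.20114744)·180/2910 = 0.028045614.
Sum = 0.077679324.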